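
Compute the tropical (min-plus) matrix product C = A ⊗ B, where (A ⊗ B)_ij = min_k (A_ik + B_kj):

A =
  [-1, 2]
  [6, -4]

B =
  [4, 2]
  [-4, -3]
A ⊗ B =
  [-2, -1]
  [-8, -7]

Apply the min-plus product entry-by-entry:
  C[0][0] = min over k of (A[0][0] + B[0][0] = -1 + 4 = 3, A[0][1] + B[1][0] = 2 + -4 = -2) = -2 (attained at k = 1)
  C[0][1] = min over k of (A[0][0] + B[0][1] = -1 + 2 = 1, A[0][1] + B[1][1] = 2 + -3 = -1) = -1 (attained at k = 1)
  C[1][0] = min over k of (A[1][0] + B[0][0] = 6 + 4 = 10, A[1][1] + B[1][0] = -4 + -4 = -8) = -8 (attained at k = 1)
  C[1][1] = min over k of (A[1][0] + B[0][1] = 6 + 2 = 8, A[1][1] + B[1][1] = -4 + -3 = -7) = -7 (attained at k = 1)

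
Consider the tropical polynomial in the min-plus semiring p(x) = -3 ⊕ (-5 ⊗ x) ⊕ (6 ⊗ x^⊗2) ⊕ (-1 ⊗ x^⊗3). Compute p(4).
p(4) = -3

A tropical monomial a ⊗ x^⊗i evaluates to a + i · x. Evaluating each term at x = 4:
  Term 0 contributes -3 + 0 · 4 = -3
  Term 1 contributes -5 + 1 · 4 = -1
  Term 2 contributes 6 + 2 · 4 = 14
  Term 3 contributes -1 + 3 · 4 = 11
p(4) = ⊕ of these = min[-3, -1, 14, 11] = -3.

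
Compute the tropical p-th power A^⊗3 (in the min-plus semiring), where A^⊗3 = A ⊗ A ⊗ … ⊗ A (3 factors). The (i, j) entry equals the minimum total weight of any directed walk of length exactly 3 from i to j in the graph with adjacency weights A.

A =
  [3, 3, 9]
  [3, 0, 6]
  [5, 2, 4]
A^⊗3 =
  [6, 3, 9]
  [3, 0, 6]
  [5, 2, 8]

Each entry (A^⊗3)_ij equals the minimum over all length-3 walks i = v_0 → v_1 → … → v_3 = j of Σ_t A[v_t][v_{t+1}]. For example, for (i, j) = (0, 2) we minimise over 9 possible intermediate vertex sequences; the minimum is 9, attained along the walk 0 → 1 → 1 → 2.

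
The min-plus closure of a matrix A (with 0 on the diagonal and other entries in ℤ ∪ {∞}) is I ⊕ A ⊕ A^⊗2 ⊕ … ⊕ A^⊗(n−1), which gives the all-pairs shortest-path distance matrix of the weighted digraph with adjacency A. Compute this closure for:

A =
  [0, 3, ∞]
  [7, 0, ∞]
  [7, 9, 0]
Closure =
  [0, 3, ∞]
  [7, 0, ∞]
  [7, 9, 0]

This is the Floyd-Warshall all-pairs shortest-path computation. For each intermediate vertex k = 0, 1, …, 2, update dist[i][j] ← min(dist[i][j], dist[i][k] + dist[k][j]). The final matrix gives, for each (i, j), the minimum total weight of any directed path from i to j (possibly empty when i = j).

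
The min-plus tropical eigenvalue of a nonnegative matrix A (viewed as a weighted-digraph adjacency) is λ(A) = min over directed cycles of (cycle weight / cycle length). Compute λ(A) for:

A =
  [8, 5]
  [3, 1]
λ(A) = 1

Enumerate directed cycles and compute their means (weight / length). Sample:
  cycle 0 → 0: weight = 8, length = 1, mean = 8/1 ≈ 8.000
  cycle 1 → 1: weight = 1, length = 1, mean = 1/1 ≈ 1.000
  cycle 0 → 1 → 0: weight = 8, length = 2, mean = 8/2 ≈ 4.000
  cycle 1 → 0 → 1: weight = 8, length = 2, mean = 8/2 ≈ 4.000
Minimum mean = 1.000, attained e.g. along the cycle 1 → 1 with weight 1 and length 1. So λ(A) = 1/1 = 1.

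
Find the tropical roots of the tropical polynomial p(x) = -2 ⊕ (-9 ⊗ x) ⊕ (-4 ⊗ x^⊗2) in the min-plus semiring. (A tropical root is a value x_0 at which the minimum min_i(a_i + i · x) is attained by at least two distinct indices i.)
Roots: {-5, 7}

Each tropical root is a break point of the lower envelope of the lines y = a_i + i · x (there are 3 lines, with slopes 0, 1, ..., 2). Only the lines that attain the minimum somewhere contribute to roots; other lines are dominated. Here the surviving (envelope) indices are i = 2, i = 1, i = 0.
Intersections between consecutive envelope lines give the roots: for adjacent envelope indices i < j the intersection is x = (a_i − a_j) / (j − i). Reading off the sorted break points: {-5, 7}.
Verification: at each break x_0, at least two indices attain the minimum of min_i(a_i + i · x_0).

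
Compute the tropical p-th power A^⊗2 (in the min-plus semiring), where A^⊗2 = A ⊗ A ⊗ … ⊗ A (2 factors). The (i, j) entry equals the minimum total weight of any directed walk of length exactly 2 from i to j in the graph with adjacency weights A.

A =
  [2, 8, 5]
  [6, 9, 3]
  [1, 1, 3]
A^⊗2 =
  [4, 6, 7]
  [4, 4, 6]
  [3, 4, 4]

Each entry (A^⊗2)_ij equals the minimum over all length-2 walks i = v_0 → v_1 → … → v_2 = j of Σ_t A[v_t][v_{t+1}]. For example, for (i, j) = (0, 2) we minimise over 3 possible intermediate vertex sequences; the minimum is 7, attained along the walk 0 → 0 → 2.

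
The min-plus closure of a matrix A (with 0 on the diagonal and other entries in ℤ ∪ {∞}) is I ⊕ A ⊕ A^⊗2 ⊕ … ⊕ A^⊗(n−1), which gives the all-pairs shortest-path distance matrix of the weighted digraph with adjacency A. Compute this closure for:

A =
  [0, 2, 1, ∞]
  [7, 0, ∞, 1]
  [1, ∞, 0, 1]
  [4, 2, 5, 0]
Closure =
  [0, 2, 1, 2]
  [5, 0, 6, 1]
  [1, 3, 0, 1]
  [4, 2, 5, 0]

This is the Floyd-Warshall all-pairs shortest-path computation. For each intermediate vertex k = 0, 1, …, 3, update dist[i][j] ← min(dist[i][j], dist[i][k] + dist[k][j]). The final matrix gives, for each (i, j), the minimum total weight of any directed path from i to j (possibly empty when i = j).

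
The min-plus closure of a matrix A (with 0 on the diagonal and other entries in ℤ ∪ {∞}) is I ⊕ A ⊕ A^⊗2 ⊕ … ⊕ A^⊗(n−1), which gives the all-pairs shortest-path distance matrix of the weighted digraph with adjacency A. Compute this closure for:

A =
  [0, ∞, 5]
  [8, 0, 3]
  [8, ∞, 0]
Closure =
  [0, ∞, 5]
  [8, 0, 3]
  [8, ∞, 0]

This is the Floyd-Warshall all-pairs shortest-path computation. For each intermediate vertex k = 0, 1, …, 2, update dist[i][j] ← min(dist[i][j], dist[i][k] + dist[k][j]). The final matrix gives, for each (i, j), the minimum total weight of any directed path from i to j (possibly empty when i = j).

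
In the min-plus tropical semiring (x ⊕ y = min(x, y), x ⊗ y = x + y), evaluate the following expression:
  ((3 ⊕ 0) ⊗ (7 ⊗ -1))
((3 ⊕ 0) ⊗ (7 ⊗ -1)) = 6

Expand innermost to outermost. Recall ⊕ takes the minimum of its arguments and ⊗ takes their sum. Working out the expression ((3 ⊕ 0) ⊗ (7 ⊗ -1)) gives 6.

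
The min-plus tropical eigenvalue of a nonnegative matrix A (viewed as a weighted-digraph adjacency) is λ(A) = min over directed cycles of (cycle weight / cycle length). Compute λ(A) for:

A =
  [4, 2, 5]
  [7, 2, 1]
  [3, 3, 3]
λ(A) = 2

Enumerate directed cycles and compute their means (weight / length). Sample:
  cycle 0 → 0: weight = 4, length = 1, mean = 4/1 ≈ 4.000
  cycle 1 → 1: weight = 2, length = 1, mean = 2/1 ≈ 2.000
  cycle 2 → 2: weight = 3, length = 1, mean = 3/1 ≈ 3.000
  cycle 0 → 1 → 0: weight = 9, length = 2, mean = 9/2 ≈ 4.500
  cycle 0 → 2 → 0: weight = 8, length = 2, mean = 8/2 ≈ 4.000
  cycle 1 → 0 → 1: weight = 9, length = 2, mean = 9/2 ≈ 4.500
Minimum mean = 2.000, attained e.g. along the cycle 1 → 1 with weight 2 and length 1. So λ(A) = 2/1 = 2.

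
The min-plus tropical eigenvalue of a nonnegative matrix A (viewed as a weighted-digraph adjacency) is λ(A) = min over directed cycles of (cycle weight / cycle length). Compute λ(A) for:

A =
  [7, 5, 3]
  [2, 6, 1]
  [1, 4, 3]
λ(A) = 2

Enumerate directed cycles and compute their means (weight / length). Sample:
  cycle 0 → 0: weight = 7, length = 1, mean = 7/1 ≈ 7.000
  cycle 1 → 1: weight = 6, length = 1, mean = 6/1 ≈ 6.000
  cycle 2 → 2: weight = 3, length = 1, mean = 3/1 ≈ 3.000
  cycle 0 → 1 → 0: weight = 7, length = 2, mean = 7/2 ≈ 3.500
  cycle 0 → 2 → 0: weight = 4, length = 2, mean = 4/2 ≈ 2.000
  cycle 1 → 0 → 1: weight = 7, length = 2, mean = 7/2 ≈ 3.500
Minimum mean = 2.000, attained e.g. along the cycle 0 → 2 → 0 with weight 4 and length 2. So λ(A) = 4/2 = 2.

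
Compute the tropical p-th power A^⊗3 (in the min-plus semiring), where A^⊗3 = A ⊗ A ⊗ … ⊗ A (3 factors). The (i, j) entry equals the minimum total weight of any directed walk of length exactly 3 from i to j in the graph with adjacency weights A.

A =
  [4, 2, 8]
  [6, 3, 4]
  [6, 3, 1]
A^⊗3 =
  [11, 8, 7]
  [11, 8, 6]
  [8, 5, 3]

Each entry (A^⊗3)_ij equals the minimum over all length-3 walks i = v_0 → v_1 → … → v_3 = j of Σ_t A[v_t][v_{t+1}]. For example, for (i, j) = (0, 2) we minimise over 9 possible intermediate vertex sequences; the minimum is 7, attained along the walk 0 → 1 → 2 → 2.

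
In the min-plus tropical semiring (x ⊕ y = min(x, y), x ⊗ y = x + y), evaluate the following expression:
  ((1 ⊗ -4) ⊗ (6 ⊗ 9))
((1 ⊗ -4) ⊗ (6 ⊗ 9)) = 12

Expand innermost to outermost. Recall ⊕ takes the minimum of its arguments and ⊗ takes their sum. Working out the expression ((1 ⊗ -4) ⊗ (6 ⊗ 9)) gives 12.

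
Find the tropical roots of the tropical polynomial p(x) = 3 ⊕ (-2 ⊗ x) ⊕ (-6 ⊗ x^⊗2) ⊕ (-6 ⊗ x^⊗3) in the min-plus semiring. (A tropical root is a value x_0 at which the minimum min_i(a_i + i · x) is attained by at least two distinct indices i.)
Roots: {0, 4, 5}

Each tropical root is a break point of the lower envelope of the lines y = a_i + i · x (there are 4 lines, with slopes 0, 1, ..., 3). Only the lines that attain the minimum somewhere contribute to roots; other lines are dominated. Here the surviving (envelope) indices are i = 3, i = 2, i = 1, i = 0.
Intersections between consecutive envelope lines give the roots: for adjacent envelope indices i < j the intersection is x = (a_i − a_j) / (j − i). Reading off the sorted break points: {0, 4, 5}.
Verification: at each break x_0, at least two indices attain the minimum of min_i(a_i + i · x_0).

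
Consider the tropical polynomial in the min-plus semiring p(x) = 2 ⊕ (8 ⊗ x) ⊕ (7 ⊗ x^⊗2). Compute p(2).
p(2) = 2

A tropical monomial a ⊗ x^⊗i evaluates to a + i · x. Evaluating each term at x = 2:
  Term 0 contributes 2 + 0 · 2 = 2
  Term 1 contributes 8 + 1 · 2 = 10
  Term 2 contributes 7 + 2 · 2 = 11
p(2) = ⊕ of these = min[2, 10, 11] = 2.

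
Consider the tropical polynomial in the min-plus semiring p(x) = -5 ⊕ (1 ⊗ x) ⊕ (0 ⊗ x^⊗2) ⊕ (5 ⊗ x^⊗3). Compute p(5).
p(5) = -5

A tropical monomial a ⊗ x^⊗i evaluates to a + i · x. Evaluating each term at x = 5:
  Term 0 contributes -5 + 0 · 5 = -5
  Term 1 contributes 1 + 1 · 5 = 6
  Term 2 contributes 0 + 2 · 5 = 10
  Term 3 contributes 5 + 3 · 5 = 20
p(5) = ⊕ of these = min[-5, 6, 10, 20] = -5.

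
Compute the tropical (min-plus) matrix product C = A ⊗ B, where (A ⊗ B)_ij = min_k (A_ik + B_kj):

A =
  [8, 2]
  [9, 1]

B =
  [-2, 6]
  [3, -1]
A ⊗ B =
  [5, 1]
  [4, 0]

Apply the min-plus product entry-by-entry:
  C[0][0] = min over k of (A[0][0] + B[0][0] = 8 + -2 = 6, A[0][1] + B[1][0] = 2 + 3 = 5) = 5 (attained at k = 1)
  C[0][1] = min over k of (A[0][0] + B[0][1] = 8 + 6 = 14, A[0][1] + B[1][1] = 2 + -1 = 1) = 1 (attained at k = 1)
  C[1][0] = min over k of (A[1][0] + B[0][0] = 9 + -2 = 7, A[1][1] + B[1][0] = 1 + 3 = 4) = 4 (attained at k = 1)
  C[1][1] = min over k of (A[1][0] + B[0][1] = 9 + 6 = 15, A[1][1] + B[1][1] = 1 + -1 = 0) = 0 (attained at k = 1)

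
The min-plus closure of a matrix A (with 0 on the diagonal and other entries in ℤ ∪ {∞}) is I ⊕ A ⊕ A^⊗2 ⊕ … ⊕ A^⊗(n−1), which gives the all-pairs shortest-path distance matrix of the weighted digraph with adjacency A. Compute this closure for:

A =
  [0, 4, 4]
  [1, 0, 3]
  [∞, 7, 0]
Closure =
  [0, 4, 4]
  [1, 0, 3]
  [8, 7, 0]

This is the Floyd-Warshall all-pairs shortest-path computation. For each intermediate vertex k = 0, 1, …, 2, update dist[i][j] ← min(dist[i][j], dist[i][k] + dist[k][j]). The final matrix gives, for each (i, j), the minimum total weight of any directed path from i to j (possibly empty when i = j).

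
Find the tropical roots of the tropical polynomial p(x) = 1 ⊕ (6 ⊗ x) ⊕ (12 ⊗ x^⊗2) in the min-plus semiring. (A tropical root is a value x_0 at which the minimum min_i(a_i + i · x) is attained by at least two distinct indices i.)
Roots: {-6, -5}

Each tropical root is a break point of the lower envelope of the lines y = a_i + i · x (there are 3 lines, with slopes 0, 1, ..., 2). Only the lines that attain the minimum somewhere contribute to roots; other lines are dominated. Here the surviving (envelope) indices are i = 2, i = 1, i = 0.
Intersections between consecutive envelope lines give the roots: for adjacent envelope indices i < j the intersection is x = (a_i − a_j) / (j − i). Reading off the sorted break points: {-6, -5}.
Verification: at each break x_0, at least two indices attain the minimum of min_i(a_i + i · x_0).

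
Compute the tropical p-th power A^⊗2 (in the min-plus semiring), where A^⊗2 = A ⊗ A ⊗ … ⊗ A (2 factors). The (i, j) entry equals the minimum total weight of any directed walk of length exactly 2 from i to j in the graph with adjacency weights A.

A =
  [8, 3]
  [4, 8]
A^⊗2 =
  [7, 11]
  [12, 7]

Each entry (A^⊗2)_ij equals the minimum over all length-2 walks i = v_0 → v_1 → … → v_2 = j of Σ_t A[v_t][v_{t+1}]. For example, for (i, j) = (0, 1) we minimise over 2 possible intermediate vertex sequences; the minimum is 11, attained along the walk 0 → 0 → 1.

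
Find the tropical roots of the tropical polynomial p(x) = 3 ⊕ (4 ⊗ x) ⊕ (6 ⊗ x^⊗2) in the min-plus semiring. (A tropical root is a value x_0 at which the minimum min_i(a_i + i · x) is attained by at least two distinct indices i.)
Roots: {-2, -1}

Each tropical root is a break point of the lower envelope of the lines y = a_i + i · x (there are 3 lines, with slopes 0, 1, ..., 2). Only the lines that attain the minimum somewhere contribute to roots; other lines are dominated. Here the surviving (envelope) indices are i = 2, i = 1, i = 0.
Intersections between consecutive envelope lines give the roots: for adjacent envelope indices i < j the intersection is x = (a_i − a_j) / (j − i). Reading off the sorted break points: {-2, -1}.
Verification: at each break x_0, at least two indices attain the minimum of min_i(a_i + i · x_0).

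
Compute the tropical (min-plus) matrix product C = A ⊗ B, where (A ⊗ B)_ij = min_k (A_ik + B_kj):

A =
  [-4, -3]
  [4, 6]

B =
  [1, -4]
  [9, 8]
A ⊗ B =
  [-3, -8]
  [5, 0]

Apply the min-plus product entry-by-entry:
  C[0][0] = min over k of (A[0][0] + B[0][0] = -4 + 1 = -3, A[0][1] + B[1][0] = -3 + 9 = 6) = -3 (attained at k = 0)
  C[0][1] = min over k of (A[0][0] + B[0][1] = -4 + -4 = -8, A[0][1] + B[1][1] = -3 + 8 = 5) = -8 (attained at k = 0)
  C[1][0] = min over k of (A[1][0] + B[0][0] = 4 + 1 = 5, A[1][1] + B[1][0] = 6 + 9 = 15) = 5 (attained at k = 0)
  C[1][1] = min over k of (A[1][0] + B[0][1] = 4 + -4 = 0, A[1][1] + B[1][1] = 6 + 8 = 14) = 0 (attained at k = 0)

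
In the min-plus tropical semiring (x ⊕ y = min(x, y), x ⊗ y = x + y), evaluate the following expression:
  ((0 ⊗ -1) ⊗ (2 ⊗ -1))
((0 ⊗ -1) ⊗ (2 ⊗ -1)) = 0

Expand innermost to outermost. Recall ⊕ takes the minimum of its arguments and ⊗ takes their sum. Working out the expression ((0 ⊗ -1) ⊗ (2 ⊗ -1)) gives 0.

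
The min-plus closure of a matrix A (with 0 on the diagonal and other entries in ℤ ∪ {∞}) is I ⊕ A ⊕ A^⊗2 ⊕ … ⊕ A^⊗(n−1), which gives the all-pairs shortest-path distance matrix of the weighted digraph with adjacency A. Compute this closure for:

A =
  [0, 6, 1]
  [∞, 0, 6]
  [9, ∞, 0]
Closure =
  [0, 6, 1]
  [15, 0, 6]
  [9, 15, 0]

This is the Floyd-Warshall all-pairs shortest-path computation. For each intermediate vertex k = 0, 1, …, 2, update dist[i][j] ← min(dist[i][j], dist[i][k] + dist[k][j]). The final matrix gives, for each (i, j), the minimum total weight of any directed path from i to j (possibly empty when i = j).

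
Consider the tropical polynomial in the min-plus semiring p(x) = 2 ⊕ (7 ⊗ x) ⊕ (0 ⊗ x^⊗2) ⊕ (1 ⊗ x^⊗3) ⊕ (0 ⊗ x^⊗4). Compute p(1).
p(1) = 2

A tropical monomial a ⊗ x^⊗i evaluates to a + i · x. Evaluating each term at x = 1:
  Term 0 contributes 2 + 0 · 1 = 2
  Term 1 contributes 7 + 1 · 1 = 8
  Term 2 contributes 0 + 2 · 1 = 2
  Term 3 contributes 1 + 3 · 1 = 4
  Term 4 contributes 0 + 4 · 1 = 4
p(1) = ⊕ of these = min[2, 8, 2, 4, 4] = 2.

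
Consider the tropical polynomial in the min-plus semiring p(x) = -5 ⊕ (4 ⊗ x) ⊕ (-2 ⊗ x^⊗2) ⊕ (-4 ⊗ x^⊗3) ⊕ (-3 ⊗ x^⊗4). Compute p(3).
p(3) = -5

A tropical monomial a ⊗ x^⊗i evaluates to a + i · x. Evaluating each term at x = 3:
  Term 0 contributes -5 + 0 · 3 = -5
  Term 1 contributes 4 + 1 · 3 = 7
  Term 2 contributes -2 + 2 · 3 = 4
  Term 3 contributes -4 + 3 · 3 = 5
  Term 4 contributes -3 + 4 · 3 = 9
p(3) = ⊕ of these = min[-5, 7, 4, 5, 9] = -5.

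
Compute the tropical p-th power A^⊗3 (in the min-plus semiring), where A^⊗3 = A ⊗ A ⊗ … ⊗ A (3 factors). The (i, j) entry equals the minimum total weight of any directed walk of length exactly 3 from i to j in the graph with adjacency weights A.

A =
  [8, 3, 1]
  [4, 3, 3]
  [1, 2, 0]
A^⊗3 =
  [2, 3, 1]
  [4, 5, 3]
  [1, 2, 0]

Each entry (A^⊗3)_ij equals the minimum over all length-3 walks i = v_0 → v_1 → … → v_3 = j of Σ_t A[v_t][v_{t+1}]. For example, for (i, j) = (0, 2) we minimise over 9 possible intermediate vertex sequences; the minimum is 1, attained along the walk 0 → 2 → 2 → 2.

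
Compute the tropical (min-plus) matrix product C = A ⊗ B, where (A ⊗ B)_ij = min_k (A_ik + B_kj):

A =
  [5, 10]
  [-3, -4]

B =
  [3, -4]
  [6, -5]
A ⊗ B =
  [8, 1]
  [0, -9]

Apply the min-plus product entry-by-entry:
  C[0][0] = min over k of (A[0][0] + B[0][0] = 5 + 3 = 8, A[0][1] + B[1][0] = 10 + 6 = 16) = 8 (attained at k = 0)
  C[0][1] = min over k of (A[0][0] + B[0][1] = 5 + -4 = 1, A[0][1] + B[1][1] = 10 + -5 = 5) = 1 (attained at k = 0)
  C[1][0] = min over k of (A[1][0] + B[0][0] = -3 + 3 = 0, A[1][1] + B[1][0] = -4 + 6 = 2) = 0 (attained at k = 0)
  C[1][1] = min over k of (A[1][0] + B[0][1] = -3 + -4 = -7, A[1][1] + B[1][1] = -4 + -5 = -9) = -9 (attained at k = 1)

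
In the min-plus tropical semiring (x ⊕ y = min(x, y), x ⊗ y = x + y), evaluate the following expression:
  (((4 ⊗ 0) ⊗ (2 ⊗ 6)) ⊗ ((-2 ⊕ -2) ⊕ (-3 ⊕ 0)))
(((4 ⊗ 0) ⊗ (2 ⊗ 6)) ⊗ ((-2 ⊕ -2) ⊕ (-3 ⊕ 0))) = 9

Expand innermost to outermost. Recall ⊕ takes the minimum of its arguments and ⊗ takes their sum. Working out the expression (((4 ⊗ 0) ⊗ (2 ⊗ 6)) ⊗ ((-2 ⊕ -2) ⊕ (-3 ⊕ 0))) gives 9.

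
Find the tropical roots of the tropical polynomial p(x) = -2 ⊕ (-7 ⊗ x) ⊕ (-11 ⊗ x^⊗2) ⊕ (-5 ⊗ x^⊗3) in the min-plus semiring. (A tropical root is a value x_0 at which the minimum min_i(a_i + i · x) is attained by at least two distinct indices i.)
Roots: {-6, 4, 5}

Each tropical root is a break point of the lower envelope of the lines y = a_i + i · x (there are 4 lines, with slopes 0, 1, ..., 3). Only the lines that attain the minimum somewhere contribute to roots; other lines are dominated. Here the surviving (envelope) indices are i = 3, i = 2, i = 1, i = 0.
Intersections between consecutive envelope lines give the roots: for adjacent envelope indices i < j the intersection is x = (a_i − a_j) / (j − i). Reading off the sorted break points: {-6, 4, 5}.
Verification: at each break x_0, at least two indices attain the minimum of min_i(a_i + i · x_0).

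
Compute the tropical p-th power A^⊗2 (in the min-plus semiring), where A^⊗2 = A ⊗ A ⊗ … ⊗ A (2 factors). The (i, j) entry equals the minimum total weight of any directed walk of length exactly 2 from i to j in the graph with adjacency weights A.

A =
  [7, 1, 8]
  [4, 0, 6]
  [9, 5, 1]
A^⊗2 =
  [5, 1, 7]
  [4, 0, 6]
  [9, 5, 2]

Each entry (A^⊗2)_ij equals the minimum over all length-2 walks i = v_0 → v_1 → … → v_2 = j of Σ_t A[v_t][v_{t+1}]. For example, for (i, j) = (0, 2) we minimise over 3 possible intermediate vertex sequences; the minimum is 7, attained along the walk 0 → 1 → 2.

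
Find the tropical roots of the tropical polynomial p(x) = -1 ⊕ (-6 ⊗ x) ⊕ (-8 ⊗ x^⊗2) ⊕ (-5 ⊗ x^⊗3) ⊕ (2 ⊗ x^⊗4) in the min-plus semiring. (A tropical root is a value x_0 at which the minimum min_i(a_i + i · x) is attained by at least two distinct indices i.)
Roots: {-7, -3, 2, 5}

Each tropical root is a break point of the lower envelope of the lines y = a_i + i · x (there are 5 lines, with slopes 0, 1, ..., 4). Only the lines that attain the minimum somewhere contribute to roots; other lines are dominated. Here the surviving (envelope) indices are i = 4, i = 3, i = 2, i = 1, i = 0.
Intersections between consecutive envelope lines give the roots: for adjacent envelope indices i < j the intersection is x = (a_i − a_j) / (j − i). Reading off the sorted break points: {-7, -3, 2, 5}.
Verification: at each break x_0, at least two indices attain the minimum of min_i(a_i + i · x_0).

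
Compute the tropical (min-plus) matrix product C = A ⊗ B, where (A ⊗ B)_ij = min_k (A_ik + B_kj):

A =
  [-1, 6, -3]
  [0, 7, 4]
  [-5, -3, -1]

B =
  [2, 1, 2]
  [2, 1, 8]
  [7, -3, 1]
A ⊗ B =
  [1, -6, -2]
  [2, 1, 2]
  [-3, -4, -3]

Apply the min-plus product entry-by-entry:
  C[0][0] = min over k of (A[0][0] + B[0][0] = -1 + 2 = 1, A[0][1] + B[1][0] = 6 + 2 = 8, A[0][2] + B[2][0] = -3 + 7 = 4) = 1 (attained at k = 0)
  C[0][1] = min over k of (A[0][0] + B[0][1] = -1 + 1 = 0, A[0][1] + B[1][1] = 6 + 1 = 7, A[0][2] + B[2][1] = -3 + -3 = -6) = -6 (attained at k = 2)
  C[0][2] = min over k of (A[0][0] + B[0][2] = -1 + 2 = 1, A[0][1] + B[1][2] = 6 + 8 = 14, A[0][2] + B[2][2] = -3 + 1 = -2) = -2 (attained at k = 2)
  C[1][0] = min over k of (A[1][0] + B[0][0] = 0 + 2 = 2, A[1][1] + B[1][0] = 7 + 2 = 9, A[1][2] + B[2][0] = 4 + 7 = 11) = 2 (attained at k = 0)
  C[1][1] = min over k of (A[1][0] + B[0][1] = 0 + 1 = 1, A[1][1] + B[1][1] = 7 + 1 = 8, A[1][2] + B[2][1] = 4 + -3 = 1) = 1 (attained at k = 0)
  C[1][2] = min over k of (A[1][0] + B[0][2] = 0 + 2 = 2, A[1][1] + B[1][2] = 7 + 8 = 15, A[1][2] + B[2][2] = 4 + 1 = 5) = 2 (attained at k = 0)
  C[2][0] = min over k of (A[2][0] + B[0][0] = -5 + 2 = -3, A[2][1] + B[1][0] = -3 + 2 = -1, A[2][2] + B[2][0] = -1 + 7 = 6) = -3 (attained at k = 0)
  C[2][1] = min over k of (A[2][0] + B[0][1] = -5 + 1 = -4, A[2][1] + B[1][1] = -3 + 1 = -2, A[2][2] + B[2][1] = -1 + -3 = -4) = -4 (attained at k = 0)
  C[2][2] = min over k of (A[2][0] + B[0][2] = -5 + 2 = -3, A[2][1] + B[1][2] = -3 + 8 = 5, A[2][2] + B[2][2] = -1 + 1 = 0) = -3 (attained at k = 0)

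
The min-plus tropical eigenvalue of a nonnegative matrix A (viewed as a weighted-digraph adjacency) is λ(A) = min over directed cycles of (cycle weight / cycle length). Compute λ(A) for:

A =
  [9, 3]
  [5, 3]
λ(A) = 3

Enumerate directed cycles and compute their means (weight / length). Sample:
  cycle 0 → 0: weight = 9, length = 1, mean = 9/1 ≈ 9.000
  cycle 1 → 1: weight = 3, length = 1, mean = 3/1 ≈ 3.000
  cycle 0 → 1 → 0: weight = 8, length = 2, mean = 8/2 ≈ 4.000
  cycle 1 → 0 → 1: weight = 8, length = 2, mean = 8/2 ≈ 4.000
Minimum mean = 3.000, attained e.g. along the cycle 1 → 1 with weight 3 and length 1. So λ(A) = 3/1 = 3.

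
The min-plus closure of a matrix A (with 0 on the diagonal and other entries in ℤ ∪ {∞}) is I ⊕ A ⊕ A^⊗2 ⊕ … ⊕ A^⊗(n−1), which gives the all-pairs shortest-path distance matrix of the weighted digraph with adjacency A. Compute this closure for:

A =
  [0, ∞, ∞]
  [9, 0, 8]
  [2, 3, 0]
Closure =
  [0, ∞, ∞]
  [9, 0, 8]
  [2, 3, 0]

This is the Floyd-Warshall all-pairs shortest-path computation. For each intermediate vertex k = 0, 1, …, 2, update dist[i][j] ← min(dist[i][j], dist[i][k] + dist[k][j]). The final matrix gives, for each (i, j), the minimum total weight of any directed path from i to j (possibly empty when i = j).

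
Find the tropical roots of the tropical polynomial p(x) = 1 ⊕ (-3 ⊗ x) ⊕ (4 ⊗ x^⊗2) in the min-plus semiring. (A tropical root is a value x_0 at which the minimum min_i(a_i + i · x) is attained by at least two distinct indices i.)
Roots: {-7, 4}

Each tropical root is a break point of the lower envelope of the lines y = a_i + i · x (there are 3 lines, with slopes 0, 1, ..., 2). Only the lines that attain the minimum somewhere contribute to roots; other lines are dominated. Here the surviving (envelope) indices are i = 2, i = 1, i = 0.
Intersections between consecutive envelope lines give the roots: for adjacent envelope indices i < j the intersection is x = (a_i − a_j) / (j − i). Reading off the sorted break points: {-7, 4}.
Verification: at each break x_0, at least two indices attain the minimum of min_i(a_i + i · x_0).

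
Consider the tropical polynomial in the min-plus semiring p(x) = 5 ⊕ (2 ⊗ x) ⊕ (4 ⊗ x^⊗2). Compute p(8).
p(8) = 5

A tropical monomial a ⊗ x^⊗i evaluates to a + i · x. Evaluating each term at x = 8:
  Term 0 contributes 5 + 0 · 8 = 5
  Term 1 contributes 2 + 1 · 8 = 10
  Term 2 contributes 4 + 2 · 8 = 20
p(8) = ⊕ of these = min[5, 10, 20] = 5.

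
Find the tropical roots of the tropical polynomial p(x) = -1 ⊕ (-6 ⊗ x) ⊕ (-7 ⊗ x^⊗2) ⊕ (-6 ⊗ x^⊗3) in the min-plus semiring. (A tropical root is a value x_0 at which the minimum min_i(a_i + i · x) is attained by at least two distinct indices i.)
Roots: {-1, 1, 5}

Each tropical root is a break point of the lower envelope of the lines y = a_i + i · x (there are 4 lines, with slopes 0, 1, ..., 3). Only the lines that attain the minimum somewhere contribute to roots; other lines are dominated. Here the surviving (envelope) indices are i = 3, i = 2, i = 1, i = 0.
Intersections between consecutive envelope lines give the roots: for adjacent envelope indices i < j the intersection is x = (a_i − a_j) / (j − i). Reading off the sorted break points: {-1, 1, 5}.
Verification: at each break x_0, at least two indices attain the minimum of min_i(a_i + i · x_0).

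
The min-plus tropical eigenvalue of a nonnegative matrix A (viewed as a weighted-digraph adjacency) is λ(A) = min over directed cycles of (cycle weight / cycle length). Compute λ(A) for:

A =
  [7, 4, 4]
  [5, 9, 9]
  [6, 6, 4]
λ(A) = 4

Enumerate directed cycles and compute their means (weight / length). Sample:
  cycle 0 → 0: weight = 7, length = 1, mean = 7/1 ≈ 7.000
  cycle 1 → 1: weight = 9, length = 1, mean = 9/1 ≈ 9.000
  cycle 2 → 2: weight = 4, length = 1, mean = 4/1 ≈ 4.000
  cycle 0 → 1 → 0: weight = 9, length = 2, mean = 9/2 ≈ 4.500
  cycle 0 → 2 → 0: weight = 10, length = 2, mean = 10/2 ≈ 5.000
  cycle 1 → 0 → 1: weight = 9, length = 2, mean = 9/2 ≈ 4.500
Minimum mean = 4.000, attained e.g. along the cycle 2 → 2 with weight 4 and length 1. So λ(A) = 4/1 = 4.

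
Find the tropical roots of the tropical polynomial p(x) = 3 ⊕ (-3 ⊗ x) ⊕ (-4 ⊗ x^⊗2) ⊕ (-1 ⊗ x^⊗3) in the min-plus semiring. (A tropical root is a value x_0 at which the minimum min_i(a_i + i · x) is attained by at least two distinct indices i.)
Roots: {-3, 1, 6}

Each tropical root is a break point of the lower envelope of the lines y = a_i + i · x (there are 4 lines, with slopes 0, 1, ..., 3). Only the lines that attain the minimum somewhere contribute to roots; other lines are dominated. Here the surviving (envelope) indices are i = 3, i = 2, i = 1, i = 0.
Intersections between consecutive envelope lines give the roots: for adjacent envelope indices i < j the intersection is x = (a_i − a_j) / (j − i). Reading off the sorted break points: {-3, 1, 6}.
Verification: at each break x_0, at least two indices attain the minimum of min_i(a_i + i · x_0).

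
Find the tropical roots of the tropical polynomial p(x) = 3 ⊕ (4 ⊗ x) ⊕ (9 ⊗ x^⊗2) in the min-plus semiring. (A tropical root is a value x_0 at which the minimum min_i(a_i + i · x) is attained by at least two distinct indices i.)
Roots: {-5, -1}

Each tropical root is a break point of the lower envelope of the lines y = a_i + i · x (there are 3 lines, with slopes 0, 1, ..., 2). Only the lines that attain the minimum somewhere contribute to roots; other lines are dominated. Here the surviving (envelope) indices are i = 2, i = 1, i = 0.
Intersections between consecutive envelope lines give the roots: for adjacent envelope indices i < j the intersection is x = (a_i − a_j) / (j − i). Reading off the sorted break points: {-5, -1}.
Verification: at each break x_0, at least two indices attain the minimum of min_i(a_i + i · x_0).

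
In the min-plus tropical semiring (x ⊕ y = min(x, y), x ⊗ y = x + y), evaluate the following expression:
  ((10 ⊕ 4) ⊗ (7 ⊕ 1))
((10 ⊕ 4) ⊗ (7 ⊕ 1)) = 5

Expand innermost to outermost. Recall ⊕ takes the minimum of its arguments and ⊗ takes their sum. Working out the expression ((10 ⊕ 4) ⊗ (7 ⊕ 1)) gives 5.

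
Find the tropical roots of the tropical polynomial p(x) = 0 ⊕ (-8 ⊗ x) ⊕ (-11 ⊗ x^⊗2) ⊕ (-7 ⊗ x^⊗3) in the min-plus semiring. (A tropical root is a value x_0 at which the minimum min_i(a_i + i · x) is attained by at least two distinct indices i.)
Roots: {-4, 3, 8}

Each tropical root is a break point of the lower envelope of the lines y = a_i + i · x (there are 4 lines, with slopes 0, 1, ..., 3). Only the lines that attain the minimum somewhere contribute to roots; other lines are dominated. Here the surviving (envelope) indices are i = 3, i = 2, i = 1, i = 0.
Intersections between consecutive envelope lines give the roots: for adjacent envelope indices i < j the intersection is x = (a_i − a_j) / (j − i). Reading off the sorted break points: {-4, 3, 8}.
Verification: at each break x_0, at least two indices attain the minimum of min_i(a_i + i · x_0).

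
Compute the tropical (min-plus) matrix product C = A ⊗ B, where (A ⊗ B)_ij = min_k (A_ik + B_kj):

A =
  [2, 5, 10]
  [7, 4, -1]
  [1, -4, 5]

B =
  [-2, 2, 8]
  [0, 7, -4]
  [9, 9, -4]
A ⊗ B =
  [0, 4, 1]
  [4, 8, -5]
  [-4, 3, -8]

Apply the min-plus product entry-by-entry:
  C[0][0] = min over k of (A[0][0] + B[0][0] = 2 + -2 = 0, A[0][1] + B[1][0] = 5 + 0 = 5, A[0][2] + B[2][0] = 10 + 9 = 19) = 0 (attained at k = 0)
  C[0][1] = min over k of (A[0][0] + B[0][1] = 2 + 2 = 4, A[0][1] + B[1][1] = 5 + 7 = 12, A[0][2] + B[2][1] = 10 + 9 = 19) = 4 (attained at k = 0)
  C[0][2] = min over k of (A[0][0] + B[0][2] = 2 + 8 = 10, A[0][1] + B[1][2] = 5 + -4 = 1, A[0][2] + B[2][2] = 10 + -4 = 6) = 1 (attained at k = 1)
  C[1][0] = min over k of (A[1][0] + B[0][0] = 7 + -2 = 5, A[1][1] + B[1][0] = 4 + 0 = 4, A[1][2] + B[2][0] = -1 + 9 = 8) = 4 (attained at k = 1)
  C[1][1] = min over k of (A[1][0] + B[0][1] = 7 + 2 = 9, A[1][1] + B[1][1] = 4 + 7 = 11, A[1][2] + B[2][1] = -1 + 9 = 8) = 8 (attained at k = 2)
  C[1][2] = min over k of (A[1][0] + B[0][2] = 7 + 8 = 15, A[1][1] + B[1][2] = 4 + -4 = 0, A[1][2] + B[2][2] = -1 + -4 = -5) = -5 (attained at k = 2)
  C[2][0] = min over k of (A[2][0] + B[0][0] = 1 + -2 = -1, A[2][1] + B[1][0] = -4 + 0 = -4, A[2][2] + B[2][0] = 5 + 9 = 14) = -4 (attained at k = 1)
  C[2][1] = min over k of (A[2][0] + B[0][1] = 1 + 2 = 3, A[2][1] + B[1][1] = -4 + 7 = 3, A[2][2] + B[2][1] = 5 + 9 = 14) = 3 (attained at k = 0)
  C[2][2] = min over k of (A[2][0] + B[0][2] = 1 + 8 = 9, A[2][1] + B[1][2] = -4 + -4 = -8, A[2][2] + B[2][2] = 5 + -4 = 1) = -8 (attained at k = 1)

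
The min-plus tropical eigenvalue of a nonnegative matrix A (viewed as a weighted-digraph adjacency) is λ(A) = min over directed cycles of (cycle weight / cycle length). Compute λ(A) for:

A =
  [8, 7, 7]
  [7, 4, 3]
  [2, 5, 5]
λ(A) = 4

Enumerate directed cycles and compute their means (weight / length). Sample:
  cycle 0 → 0: weight = 8, length = 1, mean = 8/1 ≈ 8.000
  cycle 1 → 1: weight = 4, length = 1, mean = 4/1 ≈ 4.000
  cycle 2 → 2: weight = 5, length = 1, mean = 5/1 ≈ 5.000
  cycle 0 → 1 → 0: weight = 14, length = 2, mean = 14/2 ≈ 7.000
  cycle 0 → 2 → 0: weight = 9, length = 2, mean = 9/2 ≈ 4.500
  cycle 1 → 0 → 1: weight = 14, length = 2, mean = 14/2 ≈ 7.000
Minimum mean = 4.000, attained e.g. along the cycle 1 → 1 with weight 4 and length 1. So λ(A) = 4/1 = 4.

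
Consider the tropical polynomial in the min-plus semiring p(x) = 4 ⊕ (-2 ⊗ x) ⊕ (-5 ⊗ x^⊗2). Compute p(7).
p(7) = 4

A tropical monomial a ⊗ x^⊗i evaluates to a + i · x. Evaluating each term at x = 7:
  Term 0 contributes 4 + 0 · 7 = 4
  Term 1 contributes -2 + 1 · 7 = 5
  Term 2 contributes -5 + 2 · 7 = 9
p(7) = ⊕ of these = min[4, 5, 9] = 4.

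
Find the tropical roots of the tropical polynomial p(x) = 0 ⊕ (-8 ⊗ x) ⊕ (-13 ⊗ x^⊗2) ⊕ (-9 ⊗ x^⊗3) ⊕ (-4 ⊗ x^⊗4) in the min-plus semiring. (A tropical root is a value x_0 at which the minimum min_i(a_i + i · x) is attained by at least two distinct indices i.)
Roots: {-5, -4, 5, 8}

Each tropical root is a break point of the lower envelope of the lines y = a_i + i · x (there are 5 lines, with slopes 0, 1, ..., 4). Only the lines that attain the minimum somewhere contribute to roots; other lines are dominated. Here the surviving (envelope) indices are i = 4, i = 3, i = 2, i = 1, i = 0.
Intersections between consecutive envelope lines give the roots: for adjacent envelope indices i < j the intersection is x = (a_i − a_j) / (j − i). Reading off the sorted break points: {-5, -4, 5, 8}.
Verification: at each break x_0, at least two indices attain the minimum of min_i(a_i + i · x_0).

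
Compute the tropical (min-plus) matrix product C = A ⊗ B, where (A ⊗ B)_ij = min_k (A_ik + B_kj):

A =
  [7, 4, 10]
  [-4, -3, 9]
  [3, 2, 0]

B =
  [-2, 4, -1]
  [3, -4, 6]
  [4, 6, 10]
A ⊗ B =
  [5, 0, 6]
  [-6, -7, -5]
  [1, -2, 2]

Apply the min-plus product entry-by-entry:
  C[0][0] = min over k of (A[0][0] + B[0][0] = 7 + -2 = 5, A[0][1] + B[1][0] = 4 + 3 = 7, A[0][2] + B[2][0] = 10 + 4 = 14) = 5 (attained at k = 0)
  C[0][1] = min over k of (A[0][0] + B[0][1] = 7 + 4 = 11, A[0][1] + B[1][1] = 4 + -4 = 0, A[0][2] + B[2][1] = 10 + 6 = 16) = 0 (attained at k = 1)
  C[0][2] = min over k of (A[0][0] + B[0][2] = 7 + -1 = 6, A[0][1] + B[1][2] = 4 + 6 = 10, A[0][2] + B[2][2] = 10 + 10 = 20) = 6 (attained at k = 0)
  C[1][0] = min over k of (A[1][0] + B[0][0] = -4 + -2 = -6, A[1][1] + B[1][0] = -3 + 3 = 0, A[1][2] + B[2][0] = 9 + 4 = 13) = -6 (attained at k = 0)
  C[1][1] = min over k of (A[1][0] + B[0][1] = -4 + 4 = 0, A[1][1] + B[1][1] = -3 + -4 = -7, A[1][2] + B[2][1] = 9 + 6 = 15) = -7 (attained at k = 1)
  C[1][2] = min over k of (A[1][0] + B[0][2] = -4 + -1 = -5, A[1][1] + B[1][2] = -3 + 6 = 3, A[1][2] + B[2][2] = 9 + 10 = 19) = -5 (attained at k = 0)
  C[2][0] = min over k of (A[2][0] + B[0][0] = 3 + -2 = 1, A[2][1] + B[1][0] = 2 + 3 = 5, A[2][2] + B[2][0] = 0 + 4 = 4) = 1 (attained at k = 0)
  C[2][1] = min over k of (A[2][0] + B[0][1] = 3 + 4 = 7, A[2][1] + B[1][1] = 2 + -4 = -2, A[2][2] + B[2][1] = 0 + 6 = 6) = -2 (attained at k = 1)
  C[2][2] = min over k of (A[2][0] + B[0][2] = 3 + -1 = 2, A[2][1] + B[1][2] = 2 + 6 = 8, A[2][2] + B[2][2] = 0 + 10 = 10) = 2 (attained at k = 0)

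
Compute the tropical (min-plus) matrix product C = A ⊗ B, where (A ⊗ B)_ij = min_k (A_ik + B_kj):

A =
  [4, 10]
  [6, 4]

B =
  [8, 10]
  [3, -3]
A ⊗ B =
  [12, 7]
  [7, 1]

Apply the min-plus product entry-by-entry:
  C[0][0] = min over k of (A[0][0] + B[0][0] = 4 + 8 = 12, A[0][1] + B[1][0] = 10 + 3 = 13) = 12 (attained at k = 0)
  C[0][1] = min over k of (A[0][0] + B[0][1] = 4 + 10 = 14, A[0][1] + B[1][1] = 10 + -3 = 7) = 7 (attained at k = 1)
  C[1][0] = min over k of (A[1][0] + B[0][0] = 6 + 8 = 14, A[1][1] + B[1][0] = 4 + 3 = 7) = 7 (attained at k = 1)
  C[1][1] = min over k of (A[1][0] + B[0][1] = 6 + 10 = 16, A[1][1] + B[1][1] = 4 + -3 = 1) = 1 (attained at k = 1)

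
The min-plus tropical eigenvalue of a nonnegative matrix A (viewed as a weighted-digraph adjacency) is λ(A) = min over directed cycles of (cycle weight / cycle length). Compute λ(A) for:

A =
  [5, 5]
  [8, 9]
λ(A) = 5

Enumerate directed cycles and compute their means (weight / length). Sample:
  cycle 0 → 0: weight = 5, length = 1, mean = 5/1 ≈ 5.000
  cycle 1 → 1: weight = 9, length = 1, mean = 9/1 ≈ 9.000
  cycle 0 → 1 → 0: weight = 13, length = 2, mean = 13/2 ≈ 6.500
  cycle 1 → 0 → 1: weight = 13, length = 2, mean = 13/2 ≈ 6.500
Minimum mean = 5.000, attained e.g. along the cycle 0 → 0 with weight 5 and length 1. So λ(A) = 5/1 = 5.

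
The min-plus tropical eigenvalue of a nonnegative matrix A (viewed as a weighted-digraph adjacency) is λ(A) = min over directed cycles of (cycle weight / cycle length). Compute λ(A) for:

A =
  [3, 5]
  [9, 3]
λ(A) = 3

Enumerate directed cycles and compute their means (weight / length). Sample:
  cycle 0 → 0: weight = 3, length = 1, mean = 3/1 ≈ 3.000
  cycle 1 → 1: weight = 3, length = 1, mean = 3/1 ≈ 3.000
  cycle 0 → 1 → 0: weight = 14, length = 2, mean = 14/2 ≈ 7.000
  cycle 1 → 0 → 1: weight = 14, length = 2, mean = 14/2 ≈ 7.000
Minimum mean = 3.000, attained e.g. along the cycle 0 → 0 with weight 3 and length 1. So λ(A) = 3/1 = 3.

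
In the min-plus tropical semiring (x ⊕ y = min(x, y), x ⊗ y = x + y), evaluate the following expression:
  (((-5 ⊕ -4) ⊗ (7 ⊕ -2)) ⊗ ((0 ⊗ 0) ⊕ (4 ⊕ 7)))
(((-5 ⊕ -4) ⊗ (7 ⊕ -2)) ⊗ ((0 ⊗ 0) ⊕ (4 ⊕ 7))) = -7

Expand innermost to outermost. Recall ⊕ takes the minimum of its arguments and ⊗ takes their sum. Working out the expression (((-5 ⊕ -4) ⊗ (7 ⊕ -2)) ⊗ ((0 ⊗ 0) ⊕ (4 ⊕ 7))) gives -7.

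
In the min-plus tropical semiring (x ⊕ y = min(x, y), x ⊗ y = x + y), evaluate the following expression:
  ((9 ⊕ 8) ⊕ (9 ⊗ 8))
((9 ⊕ 8) ⊕ (9 ⊗ 8)) = 8

Expand innermost to outermost. Recall ⊕ takes the minimum of its arguments and ⊗ takes their sum. Working out the expression ((9 ⊕ 8) ⊕ (9 ⊗ 8)) gives 8.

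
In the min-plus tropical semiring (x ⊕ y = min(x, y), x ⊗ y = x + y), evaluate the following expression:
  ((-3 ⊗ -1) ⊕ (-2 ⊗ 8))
((-3 ⊗ -1) ⊕ (-2 ⊗ 8)) = -4

Expand innermost to outermost. Recall ⊕ takes the minimum of its arguments and ⊗ takes their sum. Working out the expression ((-3 ⊗ -1) ⊕ (-2 ⊗ 8)) gives -4.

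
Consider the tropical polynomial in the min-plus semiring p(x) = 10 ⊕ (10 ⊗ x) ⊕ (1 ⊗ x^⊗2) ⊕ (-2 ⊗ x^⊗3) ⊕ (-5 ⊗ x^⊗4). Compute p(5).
p(5) = 10

A tropical monomial a ⊗ x^⊗i evaluates to a + i · x. Evaluating each term at x = 5:
  Term 0 contributes 10 + 0 · 5 = 10
  Term 1 contributes 10 + 1 · 5 = 15
  Term 2 contributes 1 + 2 · 5 = 11
  Term 3 contributes -2 + 3 · 5 = 13
  Term 4 contributes -5 + 4 · 5 = 15
p(5) = ⊕ of these = min[10, 15, 11, 13, 15] = 10.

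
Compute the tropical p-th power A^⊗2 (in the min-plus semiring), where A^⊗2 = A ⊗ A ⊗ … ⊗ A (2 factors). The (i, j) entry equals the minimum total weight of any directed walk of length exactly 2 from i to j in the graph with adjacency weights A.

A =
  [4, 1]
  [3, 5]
A^⊗2 =
  [4, 5]
  [7, 4]

Each entry (A^⊗2)_ij equals the minimum over all length-2 walks i = v_0 → v_1 → … → v_2 = j of Σ_t A[v_t][v_{t+1}]. For example, for (i, j) = (0, 1) we minimise over 2 possible intermediate vertex sequences; the minimum is 5, attained along the walk 0 → 0 → 1.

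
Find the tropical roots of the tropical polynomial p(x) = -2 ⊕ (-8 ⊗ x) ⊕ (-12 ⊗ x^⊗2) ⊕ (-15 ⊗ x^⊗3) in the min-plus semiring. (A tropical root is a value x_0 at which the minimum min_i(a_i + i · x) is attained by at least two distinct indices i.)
Roots: {3, 4, 6}

Each tropical root is a break point of the lower envelope of the lines y = a_i + i · x (there are 4 lines, with slopes 0, 1, ..., 3). Only the lines that attain the minimum somewhere contribute to roots; other lines are dominated. Here the surviving (envelope) indices are i = 3, i = 2, i = 1, i = 0.
Intersections between consecutive envelope lines give the roots: for adjacent envelope indices i < j the intersection is x = (a_i − a_j) / (j − i). Reading off the sorted break points: {3, 4, 6}.
Verification: at each break x_0, at least two indices attain the minimum of min_i(a_i + i · x_0).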